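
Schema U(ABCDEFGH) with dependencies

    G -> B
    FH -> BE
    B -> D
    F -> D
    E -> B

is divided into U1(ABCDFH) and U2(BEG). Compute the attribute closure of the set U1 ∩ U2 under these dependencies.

BD

U1 ∩ U2 = {B}.
B → D applies, adding D
Closure: {BD}.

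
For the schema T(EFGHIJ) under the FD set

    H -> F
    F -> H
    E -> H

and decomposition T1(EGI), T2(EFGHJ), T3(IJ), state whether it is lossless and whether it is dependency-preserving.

lossy but dependency-preserving

Lossless test (chase): Rows 1 and 2 agree on E; apply E→H and equate their H entries. Rows 1 and 2 agree on H; apply H→F and equate their F entries. No row becomes fully distinguished — the join is lossy.
Dependency preservation: every FD's attributes lie within a single fragment, so each can be enforced locally — preserved.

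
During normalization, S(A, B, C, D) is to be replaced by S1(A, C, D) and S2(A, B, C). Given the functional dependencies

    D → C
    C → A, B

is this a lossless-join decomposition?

Yes

Common attributes: S1 ∩ S2 = {A, C}.
Closure of {A, C}: C → A, B applies, adding B. So (A, C)⁺ = {A, B, C}.
This closure contains every attribute of S2, so S1 ∩ S2 → S2. The join is lossless.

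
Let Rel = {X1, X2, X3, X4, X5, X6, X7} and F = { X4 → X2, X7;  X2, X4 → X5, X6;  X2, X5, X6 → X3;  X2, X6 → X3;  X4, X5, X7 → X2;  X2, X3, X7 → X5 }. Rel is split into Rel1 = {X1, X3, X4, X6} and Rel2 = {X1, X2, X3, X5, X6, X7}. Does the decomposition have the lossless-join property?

No

Common attributes: Rel1 ∩ Rel2 = {X1, X3, X6}.
No dependency enlarges {X1, X3, X6}, so (X1, X3, X6)⁺ = {X1, X3, X6}.
The closure contains neither all of Rel1 = {X1, X3, X4, X6} nor all of Rel2 = {X1, X2, X3, X5, X6, X7}, so the common attributes are not a superkey of either fragment. The join is lossy.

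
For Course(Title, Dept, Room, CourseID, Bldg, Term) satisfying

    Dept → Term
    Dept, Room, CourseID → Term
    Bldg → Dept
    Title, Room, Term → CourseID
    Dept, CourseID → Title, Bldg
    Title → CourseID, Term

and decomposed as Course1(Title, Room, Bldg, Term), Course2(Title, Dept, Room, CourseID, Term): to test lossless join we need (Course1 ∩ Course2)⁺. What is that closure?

Title, Room, CourseID, Term

Course1 ∩ Course2 = {Title, Room, Term}.
Title, Room, Term → CourseID applies, adding CourseID
Closure: {Title, Room, CourseID, Term}.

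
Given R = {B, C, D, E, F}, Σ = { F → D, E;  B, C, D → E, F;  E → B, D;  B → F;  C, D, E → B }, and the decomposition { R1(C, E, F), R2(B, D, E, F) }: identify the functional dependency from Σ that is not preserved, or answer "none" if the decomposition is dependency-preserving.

F → D, E lies within R2.
B, C, D → E, F: restricted closure across fragments reaches E, F.
E → B, D lies within R2.
B → F lies within R2.
C, D, E → B: restricted closure across fragments reaches B.
Every dependency is enforceable on the fragments, so the decomposition is dependency-preserving.

none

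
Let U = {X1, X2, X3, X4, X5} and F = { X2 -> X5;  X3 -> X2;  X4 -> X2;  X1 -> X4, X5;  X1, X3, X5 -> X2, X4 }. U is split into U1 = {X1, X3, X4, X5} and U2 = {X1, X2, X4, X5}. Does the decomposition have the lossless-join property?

Yes

Common attributes: U1 ∩ U2 = {X1, X4, X5}.
Closure of {X1, X4, X5}: X4 → X2 applies, adding X2. So (X1, X4, X5)⁺ = {X1, X2, X4, X5}.
This closure contains every attribute of U2, so U1 ∩ U2 → U2. The join is lossless.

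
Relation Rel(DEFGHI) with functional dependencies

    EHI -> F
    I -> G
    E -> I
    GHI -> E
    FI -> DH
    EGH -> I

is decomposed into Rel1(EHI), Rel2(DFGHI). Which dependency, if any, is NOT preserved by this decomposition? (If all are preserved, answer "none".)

EHI → F: restricted closure across fragments reaches F.
I → G lies within Rel2.
E → I lies within Rel1.
GHI → E: restricted closure across fragments reaches E.
FI → DH lies within Rel2.
EGH → I: restricted closure across fragments reaches I.
Every dependency is enforceable on the fragments, so the decomposition is dependency-preserving.

none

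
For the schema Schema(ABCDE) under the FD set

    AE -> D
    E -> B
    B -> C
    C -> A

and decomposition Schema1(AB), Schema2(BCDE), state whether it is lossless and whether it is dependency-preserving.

Lossless test: (B)⁺ = {ABC}, which contains all of one fragment — lossless.
Dependency preservation: the restricted closure of {C} across the fragments never reaches {A}, so C → A cannot be enforced without a join — not preserved.

lossless but not dependency-preserving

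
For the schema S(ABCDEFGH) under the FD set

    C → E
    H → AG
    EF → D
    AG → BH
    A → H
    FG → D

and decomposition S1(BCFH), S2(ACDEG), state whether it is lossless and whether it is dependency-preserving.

lossy and not dependency-preserving

Lossless test: (C)⁺ = {CE}, which is a superkey of neither fragment — lossy.
Dependency preservation: the restricted closure of {H} across the fragments never reaches {AG}, so H → AG cannot be enforced without a join — not preserved.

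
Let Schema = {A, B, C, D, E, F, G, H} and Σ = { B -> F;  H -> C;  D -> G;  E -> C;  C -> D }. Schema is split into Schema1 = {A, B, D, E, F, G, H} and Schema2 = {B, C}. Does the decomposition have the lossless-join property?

Common attributes: Schema1 ∩ Schema2 = {B}.
Closure of {B}: B → F applies, adding F. So (B)⁺ = {B, F}.
The closure contains neither all of Schema1 = {A, B, D, E, F, G, H} nor all of Schema2 = {B, C}, so the common attributes are not a superkey of either fragment. The join is lossy.

No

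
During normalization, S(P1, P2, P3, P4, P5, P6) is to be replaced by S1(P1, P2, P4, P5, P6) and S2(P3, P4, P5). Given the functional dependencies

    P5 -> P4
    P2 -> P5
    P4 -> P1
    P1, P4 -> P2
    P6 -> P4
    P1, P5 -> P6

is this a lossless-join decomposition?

Yes

Common attributes: S1 ∩ S2 = {P4, P5}.
Closure of {P4, P5}: P4 → P1 applies, adding P1; P1, P4 → P2 applies, adding P2; P1, P5 → P6 applies, adding P6. So (P4, P5)⁺ = {P1, P2, P4, P5, P6}.
This closure contains every attribute of S1, so S1 ∩ S2 → S1. The join is lossless.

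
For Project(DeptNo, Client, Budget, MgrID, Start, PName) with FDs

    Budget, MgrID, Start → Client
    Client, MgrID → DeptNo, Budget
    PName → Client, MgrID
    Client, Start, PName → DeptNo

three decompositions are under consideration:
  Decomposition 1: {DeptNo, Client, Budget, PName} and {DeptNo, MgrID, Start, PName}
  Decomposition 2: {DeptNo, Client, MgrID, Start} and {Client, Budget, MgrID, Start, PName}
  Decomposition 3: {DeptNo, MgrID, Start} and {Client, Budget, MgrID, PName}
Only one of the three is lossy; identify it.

Decomposition 3

Decomposition 1: common = {DeptNo, PName}, closure = {DeptNo, Client, Budget, MgrID, PName} → lossless.
Decomposition 2: common = {Client, MgrID, Start}, closure = {DeptNo, Client, Budget, MgrID, Start} → lossless.
Decomposition 3: common = {MgrID}, closure = {MgrID} → lossy.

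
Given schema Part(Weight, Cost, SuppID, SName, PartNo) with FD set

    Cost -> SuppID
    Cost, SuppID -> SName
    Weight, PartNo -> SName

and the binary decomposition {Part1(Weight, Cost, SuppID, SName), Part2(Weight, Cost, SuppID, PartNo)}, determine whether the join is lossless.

Yes

Common attributes: Part1 ∩ Part2 = {Weight, Cost, SuppID}.
Closure of {Weight, Cost, SuppID}: Cost, SuppID → SName applies, adding SName. So (Weight, Cost, SuppID)⁺ = {Weight, Cost, SuppID, SName}.
This closure contains every attribute of Part1, so Part1 ∩ Part2 → Part1. The join is lossless.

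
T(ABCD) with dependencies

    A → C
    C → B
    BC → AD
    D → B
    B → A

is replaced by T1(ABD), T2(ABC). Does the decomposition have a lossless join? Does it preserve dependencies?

Lossless test: (AB)⁺ = {ABCD}, which contains all of one fragment — lossless.
Dependency preservation: BC → AD is not contained in any single fragment, but the restricted closure of its left-hand side across the fragments still reaches the right-hand side; the remaining FDs each lie inside some fragment. All dependencies are preserved.

lossless and dependency-preserving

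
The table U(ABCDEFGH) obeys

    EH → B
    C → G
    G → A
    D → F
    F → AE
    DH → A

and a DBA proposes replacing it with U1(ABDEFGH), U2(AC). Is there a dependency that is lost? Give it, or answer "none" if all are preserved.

Check C → G: no single fragment contains all of {CG}, and the restricted closure of {C} across the fragments never reaches {G}.
EH → B is preserved.
G → A is preserved.
D → F is preserved.
F → AE is preserved.
DH → A is preserved.

C → G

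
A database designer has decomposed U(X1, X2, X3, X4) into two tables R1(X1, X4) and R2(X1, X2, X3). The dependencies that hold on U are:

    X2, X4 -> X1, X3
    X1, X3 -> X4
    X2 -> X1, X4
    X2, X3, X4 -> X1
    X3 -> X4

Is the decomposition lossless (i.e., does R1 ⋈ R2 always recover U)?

No

Common attributes: R1 ∩ R2 = {X1}.
No dependency enlarges {X1}, so (X1)⁺ = {X1}.
The closure contains neither all of R1 = {X1, X4} nor all of R2 = {X1, X2, X3}, so the common attributes are not a superkey of either fragment. The join is lossy.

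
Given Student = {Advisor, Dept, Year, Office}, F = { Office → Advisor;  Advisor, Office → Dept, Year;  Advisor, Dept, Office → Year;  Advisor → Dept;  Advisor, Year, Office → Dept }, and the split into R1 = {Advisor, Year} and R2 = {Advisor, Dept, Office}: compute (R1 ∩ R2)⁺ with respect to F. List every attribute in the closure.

Advisor, Dept

R1 ∩ R2 = {Advisor}.
Advisor → Dept applies, adding Dept
Closure: {Advisor, Dept}.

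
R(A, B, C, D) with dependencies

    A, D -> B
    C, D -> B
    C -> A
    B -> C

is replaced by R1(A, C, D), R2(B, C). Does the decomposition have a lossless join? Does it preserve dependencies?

lossy and not dependency-preserving

Lossless test: (C)⁺ = {A, C}, which is a superkey of neither fragment — lossy.
Dependency preservation: the restricted closure of {A, D} across the fragments never reaches {B}, so A, D → B cannot be enforced without a join — not preserved.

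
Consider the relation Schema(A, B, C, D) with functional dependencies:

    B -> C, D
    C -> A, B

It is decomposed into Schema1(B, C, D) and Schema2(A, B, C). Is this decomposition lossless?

Yes

Common attributes: Schema1 ∩ Schema2 = {B, C}.
Closure of {B, C}: B → C, D applies, adding D; C → A, B applies, adding A. So (B, C)⁺ = {A, B, C, D}.
This closure contains every attribute of Schema1, so Schema1 ∩ Schema2 → Schema1. The join is lossless.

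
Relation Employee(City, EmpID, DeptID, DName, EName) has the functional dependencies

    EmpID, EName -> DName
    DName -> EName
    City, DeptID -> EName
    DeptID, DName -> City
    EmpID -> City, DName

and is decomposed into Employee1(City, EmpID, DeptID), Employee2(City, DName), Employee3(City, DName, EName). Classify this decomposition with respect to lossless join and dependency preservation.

lossy and not dependency-preserving

Lossless test (chase): Rows 2 and 3 agree on DName; apply DName→EName and equate their EName entries. No row becomes fully distinguished — the join is lossy.
Dependency preservation: the restricted closure of {EmpID, EName} across the fragments never reaches {DName}, so EmpID, EName → DName cannot be enforced without a join — not preserved.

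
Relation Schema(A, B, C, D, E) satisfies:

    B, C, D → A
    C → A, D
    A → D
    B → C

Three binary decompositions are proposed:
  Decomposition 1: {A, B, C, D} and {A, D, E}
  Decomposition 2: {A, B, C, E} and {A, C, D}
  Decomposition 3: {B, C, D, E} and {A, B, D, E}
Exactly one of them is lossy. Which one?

Decomposition 1

Decomposition 1: common = {A, D}, closure = {A, D} → lossy.
Decomposition 2: common = {A, C}, closure = {A, C, D} → lossless.
Decomposition 3: common = {B, D, E}, closure = {A, B, C, D, E} → lossless.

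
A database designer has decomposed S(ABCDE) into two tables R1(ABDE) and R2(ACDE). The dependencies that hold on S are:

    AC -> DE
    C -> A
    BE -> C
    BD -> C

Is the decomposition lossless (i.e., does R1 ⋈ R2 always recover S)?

Common attributes: R1 ∩ R2 = {ADE}.
No dependency enlarges {ADE}, so (ADE)⁺ = {ADE}.
The closure contains neither all of R1 = {ABDE} nor all of R2 = {ACDE}, so the common attributes are not a superkey of either fragment. The join is lossy.

No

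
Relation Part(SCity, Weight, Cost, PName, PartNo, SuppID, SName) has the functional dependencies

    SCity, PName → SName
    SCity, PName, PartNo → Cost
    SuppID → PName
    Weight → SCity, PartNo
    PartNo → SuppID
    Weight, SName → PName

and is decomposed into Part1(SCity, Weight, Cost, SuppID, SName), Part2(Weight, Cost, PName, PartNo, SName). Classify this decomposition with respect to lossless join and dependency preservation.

Lossless test: (Weight, Cost, SName)⁺ = {SCity, Weight, Cost, PName, PartNo, SuppID, SName}, which contains all of one fragment — lossless.
Dependency preservation: the restricted closure of {SCity, PName} across the fragments never reaches {SName}, so SCity, PName → SName cannot be enforced without a join — not preserved.

lossless but not dependency-preserving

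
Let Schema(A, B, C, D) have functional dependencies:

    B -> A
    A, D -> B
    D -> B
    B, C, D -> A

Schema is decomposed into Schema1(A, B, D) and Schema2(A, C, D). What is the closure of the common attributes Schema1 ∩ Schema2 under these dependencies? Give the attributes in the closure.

A, B, D

Schema1 ∩ Schema2 = {A, D}.
A, D → B applies, adding B
Closure: {A, B, D}.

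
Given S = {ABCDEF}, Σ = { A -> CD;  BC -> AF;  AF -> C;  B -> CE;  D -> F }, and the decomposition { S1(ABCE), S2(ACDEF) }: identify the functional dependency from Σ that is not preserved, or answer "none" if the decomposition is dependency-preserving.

A → CD lies within S2.
BC → AF: restricted closure across fragments reaches AF.
AF → C lies within S2.
B → CE lies within S1.
D → F lies within S2.
Every dependency is enforceable on the fragments, so the decomposition is dependency-preserving.

none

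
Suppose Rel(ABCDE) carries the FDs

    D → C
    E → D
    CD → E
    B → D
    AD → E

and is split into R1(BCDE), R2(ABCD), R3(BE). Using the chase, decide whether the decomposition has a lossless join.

Yes

Chase test. Columns are ABCDE; row i has aⱼ where attribute j ∈ Ri, else bᵢⱼ.
Initial tableau (one row per fragment):
  row 1: b11 a2 a3 a4 a5
  row 2: a1 a2 a3 a4 b25
  row 3: b31 a2 b33 b34 a5
Rows 1 and 3 agree on E; apply E→D and equate their D entries.
Rows 1 and 2 agree on CD; apply CD→E and equate their E entries.
Rows 1 and 3 agree on D; apply D→C and equate their C entries.
Row 2 is now all distinguished symbols — the join is lossless.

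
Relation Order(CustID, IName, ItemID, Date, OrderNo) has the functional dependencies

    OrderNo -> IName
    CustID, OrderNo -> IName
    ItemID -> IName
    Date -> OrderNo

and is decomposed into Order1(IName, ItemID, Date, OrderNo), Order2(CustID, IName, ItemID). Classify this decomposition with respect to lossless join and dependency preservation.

lossy but dependency-preserving

Lossless test: (IName, ItemID)⁺ = {IName, ItemID}, which is a superkey of neither fragment — lossy.
Dependency preservation: CustID, OrderNo → IName is not contained in any single fragment, but the restricted closure of its left-hand side across the fragments still reaches the right-hand side; the remaining FDs each lie inside some fragment. All dependencies are preserved.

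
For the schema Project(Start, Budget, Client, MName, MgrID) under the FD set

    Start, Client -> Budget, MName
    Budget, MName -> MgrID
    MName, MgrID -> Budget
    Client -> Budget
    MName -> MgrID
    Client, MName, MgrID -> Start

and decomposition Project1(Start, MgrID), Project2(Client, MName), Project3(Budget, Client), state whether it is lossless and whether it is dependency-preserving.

lossy and not dependency-preserving

Lossless test (chase): Rows 2 and 3 agree on Client; apply Client→Budget and equate their Budget entries. No row becomes fully distinguished — the join is lossy.
Dependency preservation: the restricted closure of {Start, Client} across the fragments never reaches {Budget, MName}, so Start, Client → Budget, MName cannot be enforced without a join — not preserved.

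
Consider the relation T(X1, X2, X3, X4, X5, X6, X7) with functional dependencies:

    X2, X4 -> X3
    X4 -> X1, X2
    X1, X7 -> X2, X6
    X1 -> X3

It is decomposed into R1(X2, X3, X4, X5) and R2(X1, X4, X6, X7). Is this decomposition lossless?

No

Common attributes: R1 ∩ R2 = {X4}.
Closure of {X4}: X4 → X1, X2 applies, adding X1, X2; X1 → X3 applies, adding X3. So (X4)⁺ = {X1, X2, X3, X4}.
The closure contains neither all of R1 = {X2, X3, X4, X5} nor all of R2 = {X1, X4, X6, X7}, so the common attributes are not a superkey of either fragment. The join is lossy.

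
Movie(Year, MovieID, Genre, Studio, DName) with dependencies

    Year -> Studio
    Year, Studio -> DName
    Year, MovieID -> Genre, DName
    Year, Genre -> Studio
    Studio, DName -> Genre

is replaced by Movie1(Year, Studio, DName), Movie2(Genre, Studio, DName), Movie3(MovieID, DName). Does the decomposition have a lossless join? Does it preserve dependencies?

lossy but dependency-preserving

Lossless test (chase): Rows 1 and 2 agree on Studio, DName; apply Studio, DName→Genre and equate their Genre entries. No row becomes fully distinguished — the join is lossy.
Dependency preservation: Year, MovieID → Genre, DName; Year, Genre → Studio are not contained in any single fragment, but the restricted closure of each left-hand side across the fragments still reaches the right-hand side; the remaining FDs each lie inside some fragment. All dependencies are preserved.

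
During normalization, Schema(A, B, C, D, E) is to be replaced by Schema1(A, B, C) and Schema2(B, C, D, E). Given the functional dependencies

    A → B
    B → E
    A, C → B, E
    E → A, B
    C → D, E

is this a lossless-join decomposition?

Yes

Common attributes: Schema1 ∩ Schema2 = {B, C}.
Closure of {B, C}: B → E applies, adding E; E → A, B applies, adding A; C → D, E applies, adding D. So (B, C)⁺ = {A, B, C, D, E}.
This closure contains every attribute of Schema1, so Schema1 ∩ Schema2 → Schema1. The join is lossless.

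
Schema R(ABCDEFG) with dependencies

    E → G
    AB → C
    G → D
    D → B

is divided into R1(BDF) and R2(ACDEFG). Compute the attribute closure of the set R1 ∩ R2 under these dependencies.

BDF

R1 ∩ R2 = {DF}.
D → B applies, adding B
Closure: {BDF}.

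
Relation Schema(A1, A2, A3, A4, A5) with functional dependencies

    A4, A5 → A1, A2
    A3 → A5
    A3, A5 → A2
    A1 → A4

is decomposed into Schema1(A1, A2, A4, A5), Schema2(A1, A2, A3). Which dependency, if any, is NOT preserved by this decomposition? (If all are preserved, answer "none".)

Check A3 → A5: no single fragment contains all of {A3, A5}, and the restricted closure of {A3} across the fragments never reaches {A5}.
A4, A5 → A1, A2 is preserved.
A3, A5 → A2 is preserved.
A1 → A4 is preserved.

A3 → A5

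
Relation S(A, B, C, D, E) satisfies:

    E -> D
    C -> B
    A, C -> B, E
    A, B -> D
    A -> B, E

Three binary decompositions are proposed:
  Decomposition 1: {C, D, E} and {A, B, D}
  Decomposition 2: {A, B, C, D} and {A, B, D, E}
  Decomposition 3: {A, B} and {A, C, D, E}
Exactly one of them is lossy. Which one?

Decomposition 1

Decomposition 1: common = {D}, closure = {D} → lossy.
Decomposition 2: common = {A, B, D}, closure = {A, B, D, E} → lossless.
Decomposition 3: common = {A}, closure = {A, B, D, E} → lossless.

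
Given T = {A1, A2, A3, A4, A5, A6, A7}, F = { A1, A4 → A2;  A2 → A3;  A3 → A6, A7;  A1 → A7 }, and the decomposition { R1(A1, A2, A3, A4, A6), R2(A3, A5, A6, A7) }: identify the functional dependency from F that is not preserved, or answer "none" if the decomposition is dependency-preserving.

Check A1 → A7: no single fragment contains all of {A1, A7}, and the restricted closure of {A1} across the fragments never reaches {A7}.
A1, A4 → A2 is preserved.
A2 → A3 is preserved.
A3 → A6, A7 is preserved.

A1 → A7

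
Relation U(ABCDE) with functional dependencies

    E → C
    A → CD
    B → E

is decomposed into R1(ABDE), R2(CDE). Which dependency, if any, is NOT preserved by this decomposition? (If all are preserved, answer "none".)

Check A → CD: no single fragment contains all of {ACD}, and the restricted closure of {A} across the fragments never reaches {CD}.
E → C is preserved.
B → E is preserved.

A → CD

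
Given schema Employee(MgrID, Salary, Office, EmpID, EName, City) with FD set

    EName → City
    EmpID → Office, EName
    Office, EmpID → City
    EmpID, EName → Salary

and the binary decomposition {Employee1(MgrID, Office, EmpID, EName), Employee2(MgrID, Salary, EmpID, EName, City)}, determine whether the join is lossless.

Common attributes: Employee1 ∩ Employee2 = {MgrID, EmpID, EName}.
Closure of {MgrID, EmpID, EName}: EName → City applies, adding City; EmpID → Office, EName applies, adding Office; EmpID, EName → Salary applies, adding Salary. So (MgrID, EmpID, EName)⁺ = {MgrID, Salary, Office, EmpID, EName, City}.
This closure contains every attribute of Employee1, so Employee1 ∩ Employee2 → Employee1. The join is lossless.

Yes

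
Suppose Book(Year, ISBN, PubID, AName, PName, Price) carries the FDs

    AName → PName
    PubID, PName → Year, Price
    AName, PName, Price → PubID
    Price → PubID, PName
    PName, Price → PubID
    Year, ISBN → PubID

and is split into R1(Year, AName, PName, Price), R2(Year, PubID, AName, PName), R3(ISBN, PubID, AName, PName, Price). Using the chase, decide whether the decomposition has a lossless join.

Yes

Chase test. Columns are Year, ISBN, PubID, AName, PName, Price; row i has aⱼ where attribute j ∈ Ri, else bᵢⱼ.
Initial tableau (one row per fragment):
  row 1: a1 b12 b13 a4 a5 a6
  row 2: a1 b22 a3 a4 a5 b26
  row 3: b31 a2 a3 a4 a5 a6
Rows 2 and 3 agree on PubID, PName; apply PubID, PName→Year, Price and equate their Year, Price entries.
Rows 1 and 2 agree on AName, PName, Price; apply AName, PName, Price→PubID and equate their PubID entries.
Row 3 is now all distinguished symbols — the join is lossless.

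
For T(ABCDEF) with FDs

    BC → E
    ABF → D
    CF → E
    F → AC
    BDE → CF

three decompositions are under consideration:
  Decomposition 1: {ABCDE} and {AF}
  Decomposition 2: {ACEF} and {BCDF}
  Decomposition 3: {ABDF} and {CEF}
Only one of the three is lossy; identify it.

Decomposition 1: common = {A}, closure = {A} → lossy.
Decomposition 2: common = {CF}, closure = {ACEF} → lossless.
Decomposition 3: common = {F}, closure = {ACEF} → lossless.

Decomposition 1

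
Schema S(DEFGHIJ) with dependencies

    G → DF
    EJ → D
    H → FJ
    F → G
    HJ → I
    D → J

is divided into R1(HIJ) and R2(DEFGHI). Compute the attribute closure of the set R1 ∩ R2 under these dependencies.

DFGHIJ

R1 ∩ R2 = {HI}.
H → FJ applies, adding FJ
F → G applies, adding G
G → DF applies, adding D
Closure: {DFGHIJ}.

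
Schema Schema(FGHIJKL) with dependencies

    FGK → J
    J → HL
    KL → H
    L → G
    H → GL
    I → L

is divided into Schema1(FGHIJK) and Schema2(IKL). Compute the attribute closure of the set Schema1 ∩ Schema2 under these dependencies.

Schema1 ∩ Schema2 = {IK}.
I → L applies, adding L
KL → H applies, adding H
L → G applies, adding G
Closure: {GHIKL}.

GHIKL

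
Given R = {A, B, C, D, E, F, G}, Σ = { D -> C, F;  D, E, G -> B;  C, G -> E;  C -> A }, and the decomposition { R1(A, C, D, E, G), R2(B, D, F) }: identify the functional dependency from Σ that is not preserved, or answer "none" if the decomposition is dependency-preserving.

Check D, E, G → B: no single fragment contains all of {B, D, E, G}, and the restricted closure of {D, E, G} across the fragments never reaches {B}.
D → C, F is preserved.
C, G → E is preserved.
C → A is preserved.

D, E, G -> B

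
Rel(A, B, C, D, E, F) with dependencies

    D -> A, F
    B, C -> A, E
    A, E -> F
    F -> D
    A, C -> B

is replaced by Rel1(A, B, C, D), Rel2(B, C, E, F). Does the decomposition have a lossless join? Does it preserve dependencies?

lossless but not dependency-preserving

Lossless test: (B, C)⁺ = {A, B, C, D, E, F}, which contains all of one fragment — lossless.
Dependency preservation: the restricted closure of {D} across the fragments never reaches {A, F}, so D → A, F cannot be enforced without a join — not preserved.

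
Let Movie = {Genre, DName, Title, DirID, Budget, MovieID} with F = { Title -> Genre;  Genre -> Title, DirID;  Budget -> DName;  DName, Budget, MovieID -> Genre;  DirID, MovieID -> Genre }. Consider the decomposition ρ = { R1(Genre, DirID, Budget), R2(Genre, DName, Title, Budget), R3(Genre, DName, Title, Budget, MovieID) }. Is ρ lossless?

Yes

Chase test. Columns are Genre, DName, Title, DirID, Budget, MovieID; row i has aⱼ where attribute j ∈ Ri, else bᵢⱼ.
Initial tableau (one row per fragment):
  row 1: a1 b12 b13 a4 a5 b16
  row 2: a1 a2 a3 b24 a5 b26
  row 3: a1 a2 a3 b34 a5 a6
Rows 1 and 2 agree on Genre; apply Genre→Title, DirID and equate their Title, DirID entries.
Rows 1 and 3 agree on Genre; apply Genre→Title, DirID and equate their Title, DirID entries.
Rows 1 and 2 agree on Budget; apply Budget→DName and equate their DName entries.
Row 3 is now all distinguished symbols — the join is lossless.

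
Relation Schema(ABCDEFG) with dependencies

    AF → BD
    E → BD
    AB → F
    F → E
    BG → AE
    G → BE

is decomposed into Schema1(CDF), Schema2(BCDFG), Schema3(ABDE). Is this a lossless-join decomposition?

No

Chase test. Columns are ABCDEFG; row i has aⱼ where attribute j ∈ Schemai, else bᵢⱼ.
Initial tableau (one row per fragment):
  row 1: b11 b12 a3 a4 b15 a6 b17
  row 2: b21 a2 a3 a4 b25 a6 a7
  row 3: a1 a2 b33 a4 a5 b36 b37
Rows 1 and 2 agree on F; apply F→E and equate their E entries.
Rows 1 and 2 agree on E; apply E→BD and equate their BD entries.
No row becomes fully distinguished — the join is lossy.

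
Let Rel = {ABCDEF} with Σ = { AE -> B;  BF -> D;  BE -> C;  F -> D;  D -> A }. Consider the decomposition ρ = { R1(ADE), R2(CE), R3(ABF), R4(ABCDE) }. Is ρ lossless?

Chase test. Columns are ABCDEF; row i has aⱼ where attribute j ∈ Ri, else bᵢⱼ.
Initial tableau (one row per fragment):
  row 1: a1 b12 b13 a4 a5 b16
  row 2: b21 b22 a3 b24 a5 b26
  row 3: a1 a2 b33 b34 b35 a6
  row 4: a1 a2 a3 a4 a5 b46
Rows 1 and 4 agree on AE; apply AE→B and equate their B entries.
Rows 1 and 4 agree on BE; apply BE→C and equate their C entries.
No row becomes fully distinguished — the join is lossy.

No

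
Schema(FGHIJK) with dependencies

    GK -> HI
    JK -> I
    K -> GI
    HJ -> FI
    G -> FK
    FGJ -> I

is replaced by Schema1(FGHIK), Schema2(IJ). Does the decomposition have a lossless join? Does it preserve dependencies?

Lossless test: (I)⁺ = {I}, which is a superkey of neither fragment — lossy.
Dependency preservation: the restricted closure of {HJ} across the fragments never reaches {FI}, so HJ → FI cannot be enforced without a join — not preserved.

lossy and not dependency-preserving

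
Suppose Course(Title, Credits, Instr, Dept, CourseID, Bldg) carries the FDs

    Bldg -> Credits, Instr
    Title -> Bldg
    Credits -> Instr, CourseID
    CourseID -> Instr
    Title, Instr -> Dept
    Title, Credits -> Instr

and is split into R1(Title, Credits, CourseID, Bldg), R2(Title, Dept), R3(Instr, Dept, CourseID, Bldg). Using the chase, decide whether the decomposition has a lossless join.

Chase test. Columns are Title, Credits, Instr, Dept, CourseID, Bldg; row i has aⱼ where attribute j ∈ Ri, else bᵢⱼ.
Initial tableau (one row per fragment):
  row 1: a1 a2 b13 b14 a5 a6
  row 2: a1 b22 b23 a4 b25 b26
  row 3: b31 b32 a3 a4 a5 a6
Rows 1 and 3 agree on Bldg; apply Bldg→Credits, Instr and equate their Credits, Instr entries.
Rows 1 and 2 agree on Title; apply Title→Bldg and equate their Bldg entries.
Rows 1 and 2 agree on Bldg; apply Bldg→Credits, Instr and equate their Credits, Instr entries.
Rows 1 and 2 agree on Credits; apply Credits→Instr, CourseID and equate their Instr, CourseID entries.
Rows 1 and 2 agree on Title, Instr; apply Title, Instr→Dept and equate their Dept entries.
Row 1 is now all distinguished symbols — the join is lossless.

Yes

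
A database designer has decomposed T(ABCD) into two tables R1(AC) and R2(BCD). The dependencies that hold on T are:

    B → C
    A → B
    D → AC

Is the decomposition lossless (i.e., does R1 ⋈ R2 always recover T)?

Common attributes: R1 ∩ R2 = {C}.
No dependency enlarges {C}, so (C)⁺ = {C}.
The closure contains neither all of R1 = {AC} nor all of R2 = {BCD}, so the common attributes are not a superkey of either fragment. The join is lossy.

No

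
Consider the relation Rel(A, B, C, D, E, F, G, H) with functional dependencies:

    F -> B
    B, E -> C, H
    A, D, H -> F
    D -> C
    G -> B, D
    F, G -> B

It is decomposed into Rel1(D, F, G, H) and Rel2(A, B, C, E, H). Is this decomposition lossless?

No

Common attributes: Rel1 ∩ Rel2 = {H}.
No dependency enlarges {H}, so (H)⁺ = {H}.
The closure contains neither all of Rel1 = {D, F, G, H} nor all of Rel2 = {A, B, C, E, H}, so the common attributes are not a superkey of either fragment. The join is lossy.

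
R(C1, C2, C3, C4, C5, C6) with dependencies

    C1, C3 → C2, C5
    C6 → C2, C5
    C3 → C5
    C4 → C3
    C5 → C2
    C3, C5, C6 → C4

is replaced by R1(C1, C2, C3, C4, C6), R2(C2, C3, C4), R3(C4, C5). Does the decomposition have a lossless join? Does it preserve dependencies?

Lossless test (chase): Rows 1 and 2 agree on C3; apply C3→C5 and equate their C5 entries. Rows 1 and 3 agree on C4; apply C4→C3 and equate their C3 entries. Rows 1 and 3 agree on C3; apply C3→C5 and equate their C5 entries. Rows 1 and 3 agree on C5; apply C5→C2 and equate their C2 entries. Row 1 is now all distinguished symbols — the join is lossless.
Dependency preservation: the restricted closure of {C1, C3} across the fragments never reaches {C2, C5}, so C1, C3 → C2, C5 cannot be enforced without a join — not preserved.

lossless but not dependency-preserving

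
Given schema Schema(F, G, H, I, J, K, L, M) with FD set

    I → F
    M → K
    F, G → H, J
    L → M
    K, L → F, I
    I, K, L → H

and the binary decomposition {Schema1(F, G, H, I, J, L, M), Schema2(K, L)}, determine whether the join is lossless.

Yes

Common attributes: Schema1 ∩ Schema2 = {L}.
Closure of {L}: L → M applies, adding M; M → K applies, adding K; K, L → F, I applies, adding F, I; I, K, L → H applies, adding H. So (L)⁺ = {F, H, I, K, L, M}.
This closure contains every attribute of Schema2, so Schema1 ∩ Schema2 → Schema2. The join is lossless.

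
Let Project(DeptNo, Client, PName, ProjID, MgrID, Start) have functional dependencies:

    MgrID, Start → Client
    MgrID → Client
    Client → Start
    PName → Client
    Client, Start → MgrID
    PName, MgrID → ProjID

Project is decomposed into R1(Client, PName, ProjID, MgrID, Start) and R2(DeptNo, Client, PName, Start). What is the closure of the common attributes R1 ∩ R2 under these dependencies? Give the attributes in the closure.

Client, PName, ProjID, MgrID, Start

R1 ∩ R2 = {Client, PName, Start}.
Client, Start → MgrID applies, adding MgrID
PName, MgrID → ProjID applies, adding ProjID
Closure: {Client, PName, ProjID, MgrID, Start}.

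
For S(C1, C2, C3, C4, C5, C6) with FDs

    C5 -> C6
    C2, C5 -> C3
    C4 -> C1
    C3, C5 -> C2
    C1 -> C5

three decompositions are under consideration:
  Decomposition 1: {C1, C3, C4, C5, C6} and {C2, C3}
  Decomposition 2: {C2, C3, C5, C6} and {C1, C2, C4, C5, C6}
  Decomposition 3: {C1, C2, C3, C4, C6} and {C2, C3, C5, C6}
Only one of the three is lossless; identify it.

Decomposition 1: common = {C3}, closure = {C3} → lossy.
Decomposition 2: common = {C2, C5, C6}, closure = {C2, C3, C5, C6} → lossless.
Decomposition 3: common = {C2, C3, C6}, closure = {C2, C3, C6} → lossy.

Decomposition 2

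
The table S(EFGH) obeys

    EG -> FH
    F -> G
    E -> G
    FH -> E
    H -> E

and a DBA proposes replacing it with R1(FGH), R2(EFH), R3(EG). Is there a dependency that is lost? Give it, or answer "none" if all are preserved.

none

EG → FH: restricted closure across fragments reaches FH.
F → G lies within R1.
E → G lies within R3.
FH → E lies within R2.
H → E lies within R2.
Every dependency is enforceable on the fragments, so the decomposition is dependency-preserving.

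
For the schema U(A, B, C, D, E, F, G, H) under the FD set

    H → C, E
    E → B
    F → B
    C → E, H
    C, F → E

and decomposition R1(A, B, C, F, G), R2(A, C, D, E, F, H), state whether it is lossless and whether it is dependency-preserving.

lossy and not dependency-preserving

Lossless test: (A, C, F)⁺ = {A, B, C, E, F, H}, which is a superkey of neither fragment — lossy.
Dependency preservation: the restricted closure of {E} across the fragments never reaches {B}, so E → B cannot be enforced without a join — not preserved.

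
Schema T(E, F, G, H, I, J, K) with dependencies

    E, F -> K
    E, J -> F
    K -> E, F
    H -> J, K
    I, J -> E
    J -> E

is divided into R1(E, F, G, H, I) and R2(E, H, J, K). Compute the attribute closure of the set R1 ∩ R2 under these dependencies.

R1 ∩ R2 = {E, H}.
H → J, K applies, adding J, K
E, J → F applies, adding F
Closure: {E, F, H, J, K}.

E, F, H, J, K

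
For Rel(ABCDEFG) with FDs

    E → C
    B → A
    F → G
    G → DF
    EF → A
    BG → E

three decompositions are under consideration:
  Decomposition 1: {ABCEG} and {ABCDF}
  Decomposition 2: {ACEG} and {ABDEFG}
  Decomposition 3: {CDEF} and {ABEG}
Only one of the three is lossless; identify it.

Decomposition 2

Decomposition 1: common = {ABC}, closure = {ABC} → lossy.
Decomposition 2: common = {AEG}, closure = {ACDEFG} → lossless.
Decomposition 3: common = {E}, closure = {CE} → lossy.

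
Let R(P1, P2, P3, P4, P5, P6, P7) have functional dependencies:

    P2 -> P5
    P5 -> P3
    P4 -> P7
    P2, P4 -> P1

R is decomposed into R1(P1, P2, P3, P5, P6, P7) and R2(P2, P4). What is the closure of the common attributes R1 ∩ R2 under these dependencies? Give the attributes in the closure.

R1 ∩ R2 = {P2}.
P2 → P5 applies, adding P5
P5 → P3 applies, adding P3
Closure: {P2, P3, P5}.

P2, P3, P5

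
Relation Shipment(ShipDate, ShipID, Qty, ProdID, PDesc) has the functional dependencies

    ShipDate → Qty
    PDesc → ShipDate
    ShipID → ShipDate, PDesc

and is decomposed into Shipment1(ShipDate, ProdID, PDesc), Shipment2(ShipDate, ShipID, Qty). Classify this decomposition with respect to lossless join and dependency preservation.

lossy and not dependency-preserving

Lossless test: (ShipDate)⁺ = {ShipDate, Qty}, which is a superkey of neither fragment — lossy.
Dependency preservation: the restricted closure of {ShipID} across the fragments never reaches {ShipDate, PDesc}, so ShipID → ShipDate, PDesc cannot be enforced without a join — not preserved.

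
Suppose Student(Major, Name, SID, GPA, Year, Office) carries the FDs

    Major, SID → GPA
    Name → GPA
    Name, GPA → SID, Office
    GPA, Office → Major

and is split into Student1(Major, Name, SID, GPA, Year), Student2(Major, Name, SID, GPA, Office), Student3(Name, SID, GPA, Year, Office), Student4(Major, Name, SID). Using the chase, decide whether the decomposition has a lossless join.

Yes

Chase test. Columns are Major, Name, SID, GPA, Year, Office; row i has aⱼ where attribute j ∈ Studenti, else bᵢⱼ.
Initial tableau (one row per fragment):
  row 1: a1 a2 a3 a4 a5 b16
  row 2: a1 a2 a3 a4 b25 a6
  row 3: b31 a2 a3 a4 a5 a6
  row 4: a1 a2 a3 b44 b45 b46
Rows 1 and 4 agree on Major, SID; apply Major, SID→GPA and equate their GPA entries.
Rows 1 and 2 agree on Name, GPA; apply Name, GPA→SID, Office and equate their SID, Office entries.
Rows 1 and 4 agree on Name, GPA; apply Name, GPA→SID, Office and equate their SID, Office entries.
Rows 1 and 3 agree on GPA, Office; apply GPA, Office→Major and equate their Major entries.
Row 1 is now all distinguished symbols — the join is lossless.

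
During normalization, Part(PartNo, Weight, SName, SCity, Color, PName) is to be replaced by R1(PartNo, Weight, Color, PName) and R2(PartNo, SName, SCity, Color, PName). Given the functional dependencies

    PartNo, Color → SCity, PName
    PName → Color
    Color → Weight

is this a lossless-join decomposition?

Yes

Common attributes: R1 ∩ R2 = {PartNo, Color, PName}.
Closure of {PartNo, Color, PName}: PartNo, Color → SCity, PName applies, adding SCity; Color → Weight applies, adding Weight. So (PartNo, Color, PName)⁺ = {PartNo, Weight, SCity, Color, PName}.
This closure contains every attribute of R1, so R1 ∩ R2 → R1. The join is lossless.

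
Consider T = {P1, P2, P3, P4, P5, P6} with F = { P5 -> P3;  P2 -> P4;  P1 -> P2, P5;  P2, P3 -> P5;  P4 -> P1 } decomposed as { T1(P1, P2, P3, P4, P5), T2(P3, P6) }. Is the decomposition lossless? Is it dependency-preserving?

Lossless test: (P3)⁺ = {P3}, which is a superkey of neither fragment — lossy.
Dependency preservation: every FD's attributes lie within a single fragment, so each can be enforced locally — preserved.

lossy but dependency-preserving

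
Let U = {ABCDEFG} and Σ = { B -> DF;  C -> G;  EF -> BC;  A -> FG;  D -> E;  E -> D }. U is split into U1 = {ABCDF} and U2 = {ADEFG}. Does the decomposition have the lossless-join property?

Common attributes: U1 ∩ U2 = {ADF}.
Closure of {ADF}: A → FG applies, adding G; D → E applies, adding E; EF → BC applies, adding BC. So (ADF)⁺ = {ABCDEFG}.
This closure contains every attribute of U1, so U1 ∩ U2 → U1. The join is lossless.

Yes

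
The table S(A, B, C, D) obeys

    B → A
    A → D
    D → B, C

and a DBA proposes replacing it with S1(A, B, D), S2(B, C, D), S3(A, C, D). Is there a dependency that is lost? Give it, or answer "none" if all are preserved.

none

B → A lies within S1.
A → D lies within S1.
D → B, C lies within S2.
Every dependency is enforceable on the fragments, so the decomposition is dependency-preserving.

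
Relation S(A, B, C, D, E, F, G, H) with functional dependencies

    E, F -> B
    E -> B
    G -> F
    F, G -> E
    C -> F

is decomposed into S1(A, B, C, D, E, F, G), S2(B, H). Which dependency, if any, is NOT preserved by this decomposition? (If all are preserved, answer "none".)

E, F → B lies within S1.
E → B lies within S1.
G → F lies within S1.
F, G → E lies within S1.
C → F lies within S1.
Every dependency is enforceable on the fragments, so the decomposition is dependency-preserving.

none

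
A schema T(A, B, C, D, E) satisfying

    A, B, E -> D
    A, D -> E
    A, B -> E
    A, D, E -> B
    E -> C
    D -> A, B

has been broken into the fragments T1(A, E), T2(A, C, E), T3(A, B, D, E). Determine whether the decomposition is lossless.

Yes

Chase test. Columns are A, B, C, D, E; row i has aⱼ where attribute j ∈ Ti, else bᵢⱼ.
Initial tableau (one row per fragment):
  row 1: a1 b12 b13 b14 a5
  row 2: a1 b22 a3 b24 a5
  row 3: a1 a2 b33 a4 a5
Rows 1 and 2 agree on E; apply E→C and equate their C entries.
Rows 1 and 3 agree on E; apply E→C and equate their C entries.
Row 3 is now all distinguished symbols — the join is lossless.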